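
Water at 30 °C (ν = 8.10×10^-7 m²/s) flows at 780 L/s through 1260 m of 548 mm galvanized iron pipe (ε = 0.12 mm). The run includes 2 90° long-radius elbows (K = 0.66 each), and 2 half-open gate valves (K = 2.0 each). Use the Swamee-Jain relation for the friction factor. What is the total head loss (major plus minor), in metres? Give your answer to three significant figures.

H_L ≈ 21.5 m

V = 4Q/(πD²) = 3.307 m/s; V²/2g = 0.5574 m
Re = 2.24×10^6, ε/D = 2.19×10^-4 → f = 0.01449 (Swamee-Jain)
Major: h_f = f(L/D)·V²/2g = 0.01449·2299·0.5574 = 18.57 m
Minor: ΣK = 5.32; h_m = ΣK·V²/2g = 2.966 m
Total H_L = 18.57 + 2.966 = 21.54 m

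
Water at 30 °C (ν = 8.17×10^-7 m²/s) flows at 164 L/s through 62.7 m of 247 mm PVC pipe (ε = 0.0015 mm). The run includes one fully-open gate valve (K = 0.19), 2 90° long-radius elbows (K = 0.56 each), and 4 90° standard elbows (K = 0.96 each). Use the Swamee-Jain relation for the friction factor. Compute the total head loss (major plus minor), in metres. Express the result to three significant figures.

V = 4Q/(πD²) = 3.423 m/s; V²/2g = 0.5971 m
Re = 1.03×10^6, ε/D = 6.07×10^-6 → f = 0.01170 (Swamee-Jain)
Major: h_f = f(L/D)·V²/2g = 0.01170·253.8·0.5971 = 1.773 m
Minor: ΣK = 5.15; h_m = ΣK·V²/2g = 3.075 m
Total H_L = 1.773 + 3.075 = 4.847 m

H_L ≈ 4.85 m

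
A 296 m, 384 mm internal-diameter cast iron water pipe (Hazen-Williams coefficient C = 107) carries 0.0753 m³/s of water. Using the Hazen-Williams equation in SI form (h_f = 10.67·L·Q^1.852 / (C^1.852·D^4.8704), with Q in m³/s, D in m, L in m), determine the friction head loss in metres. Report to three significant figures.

h_f ≈ 0.485 m

h_f = 10.67·296·0.0753^1.852 / (107^1.852·0.384^4.8704) = 0.4845 m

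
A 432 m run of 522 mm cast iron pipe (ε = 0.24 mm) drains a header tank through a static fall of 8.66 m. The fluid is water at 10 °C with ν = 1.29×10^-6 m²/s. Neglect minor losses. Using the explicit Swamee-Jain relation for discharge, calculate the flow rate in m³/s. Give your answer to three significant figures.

Q ≈ 0.749 m³/s

Swamee-Jain (Type II): Q = -0.965·√(gD⁵h_f/L)·ln[ε/(3.7D) + √(3.17ν²L/(gD³h_f))]
√(gD⁵h_f/L) = √(9.81·0.522⁵·8.66/432) = 0.08730
ε/(3.7D) = 1.24×10^-4; √(3.17ν²L/(gD³h_f)) = 1.37×10^-5
Q = -0.965·0.08730·ln(1.380×10^-4) = 0.7488 m³/s
Check: V = 3.50 m/s, Re = 1.42×10^6, f = 0.01686, h_f = 8.71 m ≈ 8.66 m ✓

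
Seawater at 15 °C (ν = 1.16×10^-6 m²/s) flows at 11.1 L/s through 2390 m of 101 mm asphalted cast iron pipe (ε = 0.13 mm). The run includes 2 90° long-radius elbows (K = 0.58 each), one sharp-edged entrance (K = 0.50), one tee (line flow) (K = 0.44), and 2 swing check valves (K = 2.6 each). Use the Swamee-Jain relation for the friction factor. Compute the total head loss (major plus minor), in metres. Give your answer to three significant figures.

V = 4Q/(πD²) = 1.385 m/s; V²/2g = 0.09783 m
Re = 1.21×10^5, ε/D = 0.00129 → f = 0.02296 (Swamee-Jain)
Major: h_f = f(L/D)·V²/2g = 0.02296·23663·0.09783 = 53.15 m
Minor: ΣK = 7.30; h_m = ΣK·V²/2g = 0.7142 m
Total H_L = 53.15 + 0.7142 = 53.86 m

H_L ≈ 53.9 m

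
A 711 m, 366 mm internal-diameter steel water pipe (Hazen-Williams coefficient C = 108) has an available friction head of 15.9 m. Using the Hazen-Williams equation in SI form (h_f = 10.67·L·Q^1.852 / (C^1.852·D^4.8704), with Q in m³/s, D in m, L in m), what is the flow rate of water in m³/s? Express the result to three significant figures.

Q ≈ 0.275 m³/s

Rearranging: Q = [h_f·C^1.852·D^4.8704 / (10.67·L)]^(1/1.852)
Q = [15.9·108^1.852·0.366^4.8704 / (10.67·711)]^0.540 = 0.2749 m³/s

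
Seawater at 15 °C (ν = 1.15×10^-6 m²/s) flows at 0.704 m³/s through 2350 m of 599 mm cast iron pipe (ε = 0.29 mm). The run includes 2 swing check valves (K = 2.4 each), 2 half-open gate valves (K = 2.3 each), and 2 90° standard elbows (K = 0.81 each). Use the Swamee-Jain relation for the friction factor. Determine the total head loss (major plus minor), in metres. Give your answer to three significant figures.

H_L ≈ 24.8 m

V = 4Q/(πD²) = 2.498 m/s; V²/2g = 0.3181 m
Re = 1.30×10^6, ε/D = 4.84×10^-4 → f = 0.01707 (Swamee-Jain)
Major: h_f = f(L/D)·V²/2g = 0.01707·3923·0.3181 = 21.30 m
Minor: ΣK = 11.0; h_m = ΣK·V²/2g = 3.505 m
Total H_L = 21.30 + 3.505 = 24.81 m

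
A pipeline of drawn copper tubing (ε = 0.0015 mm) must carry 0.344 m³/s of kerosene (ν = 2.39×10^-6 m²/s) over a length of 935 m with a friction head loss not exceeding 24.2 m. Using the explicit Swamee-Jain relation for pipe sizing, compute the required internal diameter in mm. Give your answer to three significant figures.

D ≈ 350 mm

Swamee-Jain (Type III): D = 0.66·[ε^1.25·(LQ²/(gh_f))^4.75 + ν·Q^9.4·(L/(gh_f))^5.2]^0.04
LQ²/(gh_f) = 0.4661; L/(gh_f) = 3.938
Term 1 = ε^1.25·(…)^4.75 = 1.40×10^-9; Term 2 = ν·Q^9.4·(…)^5.2 = 1.31×10^-7
D = 0.66·(1.40×10^-9 + 1.31×10^-7)^0.04 = 0.3503 m = 350 mm
Check: V = 3.57 m/s, Re = 5.23×10^5, f = 0.01306, h_f = 22.6 m ≈ 24.2 m ✓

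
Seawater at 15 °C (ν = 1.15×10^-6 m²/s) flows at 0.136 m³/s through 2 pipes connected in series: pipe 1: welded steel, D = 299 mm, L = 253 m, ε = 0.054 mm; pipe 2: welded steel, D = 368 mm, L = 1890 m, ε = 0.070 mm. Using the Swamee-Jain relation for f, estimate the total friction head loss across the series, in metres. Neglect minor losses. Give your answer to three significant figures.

H ≈ 9.20 m

Pipe 1: V = 1.937 m/s, Re = 5.04×10^5, ε/D = 1.81×10^-4, f = 0.01532, h_1 = f(L/D)V²/2g = 2.478 m
Pipe 2: V = 1.279 m/s, Re = 4.09×10^5, ε/D = 1.90×10^-4, f = 0.01571, h_2 = f(L/D)V²/2g = 6.723 m
Series → Q common, losses add: H = Σh = 9.201 m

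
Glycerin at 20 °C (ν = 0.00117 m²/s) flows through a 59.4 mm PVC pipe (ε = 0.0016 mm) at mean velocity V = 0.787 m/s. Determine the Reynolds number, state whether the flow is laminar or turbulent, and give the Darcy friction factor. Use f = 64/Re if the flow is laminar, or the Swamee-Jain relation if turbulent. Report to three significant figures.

Re = VD/ν = 0.7870·0.0594/0.00117 = 40.0
Re < 2300 → laminar → f = 64/Re = 1.602

Re ≈ 40.0; laminar; f = 64/Re ≈ 1.60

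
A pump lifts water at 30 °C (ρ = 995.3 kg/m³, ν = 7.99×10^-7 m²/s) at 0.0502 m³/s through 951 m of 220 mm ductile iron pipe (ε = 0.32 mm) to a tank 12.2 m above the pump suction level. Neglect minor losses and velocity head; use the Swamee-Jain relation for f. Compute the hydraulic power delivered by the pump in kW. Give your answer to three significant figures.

P_hyd ≈ 10.2 kW

V = 4Q/(πD²) = 1.321 m/s; Re = 3.64×10^5; ε/D = 0.00145; f = 0.02232
h_f = f(L/D)V²/2g = 8.575 m
Total head H = z + h_f = 12.2 + 8.575 = 20.78 m
P_hyd = ρgQH = 995.3·9.81·0.0502·20.78 = 10.18 kW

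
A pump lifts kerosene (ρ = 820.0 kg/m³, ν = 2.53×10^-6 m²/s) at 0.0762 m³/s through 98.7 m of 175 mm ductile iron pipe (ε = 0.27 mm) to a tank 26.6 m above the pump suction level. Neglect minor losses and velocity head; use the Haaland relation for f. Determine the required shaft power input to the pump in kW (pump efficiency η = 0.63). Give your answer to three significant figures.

P_shaft ≈ 32.3 kW

V = 4Q/(πD²) = 3.168 m/s; Re = 2.19×10^5; ε/D = 0.00154; f = 0.02278
h_f = f(L/D)V²/2g = 6.573 m
Total head H = z + h_f = 26.6 + 6.573 = 33.17 m
P_hyd = ρgQH = 820.0·9.81·0.0762·33.17 = 20.33 kW
P_shaft = P_hyd/η = 20.33/0.63 = 32.28 kW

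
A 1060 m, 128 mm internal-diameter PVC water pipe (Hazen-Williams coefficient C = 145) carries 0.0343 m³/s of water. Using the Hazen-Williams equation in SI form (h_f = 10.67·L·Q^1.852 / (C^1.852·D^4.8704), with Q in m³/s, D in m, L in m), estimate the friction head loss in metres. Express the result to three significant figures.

h_f = 10.67·1060·0.0343^1.852 / (145^1.852·0.128^4.8704) = 48.55 m

h_f ≈ 48.6 m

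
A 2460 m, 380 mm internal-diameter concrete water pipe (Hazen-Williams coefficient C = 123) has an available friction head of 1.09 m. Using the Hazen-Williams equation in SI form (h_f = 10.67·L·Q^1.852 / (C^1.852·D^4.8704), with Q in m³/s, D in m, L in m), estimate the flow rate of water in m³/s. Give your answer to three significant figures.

Rearranging: Q = [h_f·C^1.852·D^4.8704 / (10.67·L)]^(1/1.852)
Q = [1.09·123^1.852·0.380^4.8704 / (10.67·2460)]^0.540 = 0.04158 m³/s

Q ≈ 0.0416 m³/s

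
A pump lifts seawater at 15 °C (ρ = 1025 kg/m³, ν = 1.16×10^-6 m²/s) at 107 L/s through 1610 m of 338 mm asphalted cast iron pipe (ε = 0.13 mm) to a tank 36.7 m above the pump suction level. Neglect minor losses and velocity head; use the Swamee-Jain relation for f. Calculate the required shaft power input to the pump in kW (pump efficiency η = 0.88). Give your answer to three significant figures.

P_shaft ≈ 52.2 kW

V = 4Q/(πD²) = 1.193 m/s; Re = 3.47×10^5; ε/D = 3.85×10^-4; f = 0.01743
h_f = f(L/D)V²/2g = 6.017 m
Total head H = z + h_f = 36.7 + 6.017 = 42.72 m
P_hyd = ρgQH = 1025·9.81·0.107·42.72 = 45.96 kW
P_shaft = P_hyd/η = 45.96/0.88 = 52.23 kW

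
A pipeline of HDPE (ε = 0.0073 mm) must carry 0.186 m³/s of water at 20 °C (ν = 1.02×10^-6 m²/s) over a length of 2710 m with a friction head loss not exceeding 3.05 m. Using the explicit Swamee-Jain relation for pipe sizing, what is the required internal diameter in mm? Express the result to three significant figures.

Swamee-Jain (Type III): D = 0.66·[ε^1.25·(LQ²/(gh_f))^4.75 + ν·Q^9.4·(L/(gh_f))^5.2]^0.04
LQ²/(gh_f) = 3.133; L/(gh_f) = 90.57
Term 1 = ε^1.25·(…)^4.75 = 8.62×10^-5; Term 2 = ν·Q^9.4·(…)^5.2 = 0.00208
D = 0.66·(8.62×10^-5 + 0.00208)^0.04 = 0.5164 m = 516 mm
Check: V = 0.888 m/s, Re = 4.50×10^5, f = 0.01355, h_f = 2.86 m ≈ 3.05 m ✓

D ≈ 516 mm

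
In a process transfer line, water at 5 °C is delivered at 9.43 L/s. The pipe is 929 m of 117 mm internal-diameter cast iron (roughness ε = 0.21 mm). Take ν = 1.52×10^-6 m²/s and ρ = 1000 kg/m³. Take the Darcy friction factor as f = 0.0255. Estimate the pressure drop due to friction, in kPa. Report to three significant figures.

Δp ≈ 77.9 kPa

V = 4Q/(πD²) = 4·0.00943/(π·0.117²) = 0.8771 m/s
h_f = f(L/D)V²/(2g) = 0.02550·(929/0.117)·0.8771²/(2·9.81) = 7.939 m
Δp = ρg·h_f = 1000·9.81·7.939 = 77.88 kPa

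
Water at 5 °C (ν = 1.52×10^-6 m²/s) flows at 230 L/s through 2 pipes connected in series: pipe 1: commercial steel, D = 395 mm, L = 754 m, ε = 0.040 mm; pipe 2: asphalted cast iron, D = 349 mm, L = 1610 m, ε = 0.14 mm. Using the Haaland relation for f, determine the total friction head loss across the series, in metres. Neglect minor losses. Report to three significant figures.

H ≈ 27.8 m

Pipe 1: V = 1.877 m/s, Re = 4.88×10^5, ε/D = 1.01×10^-4, f = 0.01432, h_1 = f(L/D)V²/2g = 4.908 m
Pipe 2: V = 2.404 m/s, Re = 5.52×10^5, ε/D = 4.01×10^-4, f = 0.01683, h_2 = f(L/D)V²/2g = 22.88 m
Series → Q common, losses add: H = Σh = 27.78 m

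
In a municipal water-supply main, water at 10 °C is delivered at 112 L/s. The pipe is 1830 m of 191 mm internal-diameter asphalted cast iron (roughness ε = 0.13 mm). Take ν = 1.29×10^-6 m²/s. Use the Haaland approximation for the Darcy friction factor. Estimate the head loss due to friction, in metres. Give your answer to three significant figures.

V = 4Q/(πD²) = 4·0.112/(π·0.191²) = 3.909 m/s
Re = VD/ν = 3.909·0.191/1.29×10^-6 = 5.79×10^5 → turbulent
ε/D = 0.13/191 = 6.81×10^-4
Haaland: f = 0.01855
h_f = f(L/D)V²/(2g) = 0.01855·(1830/0.191)·3.909²/(2·9.81) = 138.4 m

h_f ≈ 138 m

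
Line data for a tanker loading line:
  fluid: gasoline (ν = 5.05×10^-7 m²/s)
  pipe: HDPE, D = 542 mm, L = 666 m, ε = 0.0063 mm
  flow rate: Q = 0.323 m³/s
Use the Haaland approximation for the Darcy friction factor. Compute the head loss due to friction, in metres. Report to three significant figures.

V = 4Q/(πD²) = 4·0.323/(π·0.542²) = 1.400 m/s
Re = VD/ν = 1.400·0.542/5.05×10^-7 = 1.50×10^6 → turbulent
ε/D = 0.0063/542 = 1.16×10^-5
Haaland: f = 0.01111
h_f = f(L/D)V²/(2g) = 0.01111·(666/0.542)·1.400²/(2·9.81) = 1.364 m

h_f ≈ 1.36 m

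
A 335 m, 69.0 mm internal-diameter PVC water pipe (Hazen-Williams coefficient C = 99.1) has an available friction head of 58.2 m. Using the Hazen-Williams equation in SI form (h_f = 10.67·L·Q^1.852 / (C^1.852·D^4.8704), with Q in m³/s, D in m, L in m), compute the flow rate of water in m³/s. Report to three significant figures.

Q ≈ 0.00948 m³/s

Rearranging: Q = [h_f·C^1.852·D^4.8704 / (10.67·L)]^(1/1.852)
Q = [58.2·99.1^1.852·0.0690^4.8704 / (10.67·335)]^0.540 = 0.009481 m³/s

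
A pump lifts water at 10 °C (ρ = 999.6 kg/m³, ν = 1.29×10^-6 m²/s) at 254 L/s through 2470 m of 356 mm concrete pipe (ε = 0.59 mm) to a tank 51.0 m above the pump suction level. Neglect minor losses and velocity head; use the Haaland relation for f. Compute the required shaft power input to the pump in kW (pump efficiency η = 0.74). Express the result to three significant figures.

V = 4Q/(πD²) = 2.552 m/s; Re = 7.04×10^5; ε/D = 0.00166; f = 0.02260
h_f = f(L/D)V²/2g = 52.04 m
Total head H = z + h_f = 51.0 + 52.04 = 103.0 m
P_hyd = ρgQH = 999.6·9.81·0.254·103.0 = 256.6 kW
P_shaft = P_hyd/η = 256.6/0.74 = 346.8 kW

P_shaft ≈ 347 kW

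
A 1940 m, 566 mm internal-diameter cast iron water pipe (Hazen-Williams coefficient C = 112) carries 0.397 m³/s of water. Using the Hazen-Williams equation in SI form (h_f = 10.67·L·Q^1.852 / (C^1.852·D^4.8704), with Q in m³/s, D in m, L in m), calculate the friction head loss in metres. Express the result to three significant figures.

h_f ≈ 9.59 m

h_f = 10.67·1940·0.397^1.852 / (112^1.852·0.566^4.8704) = 9.586 m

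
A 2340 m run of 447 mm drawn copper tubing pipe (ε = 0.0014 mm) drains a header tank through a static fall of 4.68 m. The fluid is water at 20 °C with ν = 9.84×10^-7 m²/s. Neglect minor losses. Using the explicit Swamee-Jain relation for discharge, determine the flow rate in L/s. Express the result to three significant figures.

Swamee-Jain (Type II): Q = -0.965·√(gD⁵h_f/L)·ln[ε/(3.7D) + √(3.17ν²L/(gD³h_f))]
√(gD⁵h_f/L) = √(9.81·0.447⁵·4.68/2340) = 0.01871
ε/(3.7D) = 8.46×10^-7; √(3.17ν²L/(gD³h_f)) = 4.19×10^-5
Q = -0.965·0.01871·ln(4.270×10^-5) = 0.1817 m³/s
Check: V = 1.16 m/s, Re = 5.26×10^5, f = 0.01303, h_f = 4.66 m ≈ 4.68 m ✓

Q ≈ 182 L/s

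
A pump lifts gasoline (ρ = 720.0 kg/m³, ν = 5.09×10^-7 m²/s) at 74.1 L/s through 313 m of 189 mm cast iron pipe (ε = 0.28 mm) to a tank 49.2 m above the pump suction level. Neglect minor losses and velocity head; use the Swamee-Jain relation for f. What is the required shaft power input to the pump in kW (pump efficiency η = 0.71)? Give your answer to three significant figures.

P_shaft ≈ 45.8 kW

V = 4Q/(πD²) = 2.641 m/s; Re = 9.81×10^5; ε/D = 0.00148; f = 0.02197
h_f = f(L/D)V²/2g = 12.94 m
Total head H = z + h_f = 49.2 + 12.94 = 62.14 m
P_hyd = ρgQH = 720.0·9.81·0.0741·62.14 = 32.52 kW
P_shaft = P_hyd/η = 32.52/0.71 = 45.81 kW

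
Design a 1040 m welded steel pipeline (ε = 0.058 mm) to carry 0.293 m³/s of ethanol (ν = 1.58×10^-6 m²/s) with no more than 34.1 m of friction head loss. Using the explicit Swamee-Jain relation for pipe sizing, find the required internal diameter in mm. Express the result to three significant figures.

Swamee-Jain (Type III): D = 0.66·[ε^1.25·(LQ²/(gh_f))^4.75 + ν·Q^9.4·(L/(gh_f))^5.2]^0.04
LQ²/(gh_f) = 0.2669; L/(gh_f) = 3.109
Term 1 = ε^1.25·(…)^4.75 = 9.54×10^-9; Term 2 = ν·Q^9.4·(…)^5.2 = 5.61×10^-9
D = 0.66·(9.54×10^-9 + 5.61×10^-9)^0.04 = 0.3212 m = 321 mm
Check: V = 3.62 m/s, Re = 7.35×10^5, f = 0.01485, h_f = 32.1 m ≈ 34.1 m ✓

D ≈ 321 mm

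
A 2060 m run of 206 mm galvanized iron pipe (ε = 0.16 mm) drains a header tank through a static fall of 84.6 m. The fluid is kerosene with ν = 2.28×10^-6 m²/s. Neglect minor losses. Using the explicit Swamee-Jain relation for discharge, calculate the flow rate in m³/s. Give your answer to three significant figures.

Swamee-Jain (Type II): Q = -0.965·√(gD⁵h_f/L)·ln[ε/(3.7D) + √(3.17ν²L/(gD³h_f))]
√(gD⁵h_f/L) = √(9.81·0.206⁵·84.6/2060) = 0.01223
ε/(3.7D) = 2.10×10^-4; √(3.17ν²L/(gD³h_f)) = 6.84×10^-5
Q = -0.965·0.01223·ln(2.783×10^-4) = 0.09658 m³/s
Check: V = 2.90 m/s, Re = 2.62×10^5, f = 0.01991, h_f = 85.2 m ≈ 84.6 m ✓

Q ≈ 0.0966 m³/s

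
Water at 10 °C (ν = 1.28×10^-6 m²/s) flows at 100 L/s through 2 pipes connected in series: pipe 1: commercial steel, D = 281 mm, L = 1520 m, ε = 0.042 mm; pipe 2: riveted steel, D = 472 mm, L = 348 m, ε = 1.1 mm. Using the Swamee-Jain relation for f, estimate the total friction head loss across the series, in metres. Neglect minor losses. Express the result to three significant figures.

H ≈ 11.5 m

Pipe 1: V = 1.612 m/s, Re = 3.54×10^5, ε/D = 1.49×10^-4, f = 0.01558, h_1 = f(L/D)V²/2g = 11.17 m
Pipe 2: V = 0.5715 m/s, Re = 2.11×10^5, ε/D = 0.00233, f = 0.02534, h_2 = f(L/D)V²/2g = 0.3110 m
Series → Q common, losses add: H = Σh = 11.48 m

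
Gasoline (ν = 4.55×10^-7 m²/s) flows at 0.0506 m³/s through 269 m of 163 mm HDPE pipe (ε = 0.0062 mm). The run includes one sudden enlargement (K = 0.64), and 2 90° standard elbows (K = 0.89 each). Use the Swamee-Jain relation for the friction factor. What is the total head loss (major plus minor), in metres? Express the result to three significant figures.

V = 4Q/(πD²) = 2.425 m/s; V²/2g = 0.2997 m
Re = 8.69×10^5, ε/D = 3.80×10^-5 → f = 0.01268 (Swamee-Jain)
Major: h_f = f(L/D)·V²/2g = 0.01268·1650·0.2997 = 6.269 m
Minor: ΣK = 2.42; h_m = ΣK·V²/2g = 0.7252 m
Total H_L = 6.269 + 0.7252 = 6.994 m

H_L ≈ 6.99 m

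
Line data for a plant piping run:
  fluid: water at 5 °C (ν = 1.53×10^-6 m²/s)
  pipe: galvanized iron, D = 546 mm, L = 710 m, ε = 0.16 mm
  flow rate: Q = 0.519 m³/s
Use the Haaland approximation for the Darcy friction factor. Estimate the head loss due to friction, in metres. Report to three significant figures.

V = 4Q/(πD²) = 4·0.519/(π·0.546²) = 2.217 m/s
Re = VD/ν = 2.217·0.546/1.53×10^-6 = 7.91×10^5 → turbulent
ε/D = 0.16/546 = 2.93×10^-4
Haaland: f = 0.01569
h_f = f(L/D)V²/(2g) = 0.01569·(710/0.546)·2.217²/(2·9.81) = 5.111 m

h_f ≈ 5.11 m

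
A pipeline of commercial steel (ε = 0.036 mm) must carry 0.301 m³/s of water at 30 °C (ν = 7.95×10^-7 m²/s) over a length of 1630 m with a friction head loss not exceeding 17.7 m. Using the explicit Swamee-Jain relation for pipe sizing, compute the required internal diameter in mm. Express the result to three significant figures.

D ≈ 394 mm

Swamee-Jain (Type III): D = 0.66·[ε^1.25·(LQ²/(gh_f))^4.75 + ν·Q^9.4·(L/(gh_f))^5.2]^0.04
LQ²/(gh_f) = 0.8505; L/(gh_f) = 9.387
Term 1 = ε^1.25·(…)^4.75 = 1.29×10^-6; Term 2 = ν·Q^9.4·(…)^5.2 = 1.14×10^-6
D = 0.66·(1.29×10^-6 + 1.14×10^-6)^0.04 = 0.3935 m = 394 mm
Check: V = 2.47 m/s, Re = 1.23×10^6, f = 0.01316, h_f = 17.0 m ≈ 17.7 m ✓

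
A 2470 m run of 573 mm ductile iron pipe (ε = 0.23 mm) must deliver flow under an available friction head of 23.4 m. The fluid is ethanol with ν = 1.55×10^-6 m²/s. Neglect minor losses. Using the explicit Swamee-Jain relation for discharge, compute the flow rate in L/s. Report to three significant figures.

Q ≈ 655 L/s

Swamee-Jain (Type II): Q = -0.965·√(gD⁵h_f/L)·ln[ε/(3.7D) + √(3.17ν²L/(gD³h_f))]
√(gD⁵h_f/L) = √(9.81·0.573⁵·23.4/2470) = 0.07577
ε/(3.7D) = 1.08×10^-4; √(3.17ν²L/(gD³h_f)) = 2.09×10^-5
Q = -0.965·0.07577·ln(1.294×10^-4) = 0.6546 m³/s
Check: V = 2.54 m/s, Re = 9.38×10^5, f = 0.01663, h_f = 23.5 m ≈ 23.4 m ✓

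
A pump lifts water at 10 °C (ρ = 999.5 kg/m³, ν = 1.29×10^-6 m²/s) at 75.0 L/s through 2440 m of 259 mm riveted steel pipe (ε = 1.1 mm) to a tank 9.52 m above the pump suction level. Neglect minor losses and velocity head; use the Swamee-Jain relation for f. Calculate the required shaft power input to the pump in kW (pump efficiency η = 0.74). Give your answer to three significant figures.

V = 4Q/(πD²) = 1.424 m/s; Re = 2.86×10^5; ε/D = 0.00425; f = 0.02944
h_f = f(L/D)V²/2g = 28.64 m
Total head H = z + h_f = 9.52 + 28.64 = 38.16 m
P_hyd = ρgQH = 999.5·9.81·0.0750·38.16 = 28.07 kW
P_shaft = P_hyd/η = 28.07/0.74 = 37.93 kW

P_shaft ≈ 37.9 kW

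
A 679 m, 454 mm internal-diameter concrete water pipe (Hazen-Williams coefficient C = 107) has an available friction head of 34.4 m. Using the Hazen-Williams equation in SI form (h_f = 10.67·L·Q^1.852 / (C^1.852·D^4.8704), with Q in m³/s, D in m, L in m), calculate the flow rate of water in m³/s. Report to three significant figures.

Q ≈ 0.746 m³/s

Rearranging: Q = [h_f·C^1.852·D^4.8704 / (10.67·L)]^(1/1.852)
Q = [34.4·107^1.852·0.454^4.8704 / (10.67·679)]^0.540 = 0.7463 m³/s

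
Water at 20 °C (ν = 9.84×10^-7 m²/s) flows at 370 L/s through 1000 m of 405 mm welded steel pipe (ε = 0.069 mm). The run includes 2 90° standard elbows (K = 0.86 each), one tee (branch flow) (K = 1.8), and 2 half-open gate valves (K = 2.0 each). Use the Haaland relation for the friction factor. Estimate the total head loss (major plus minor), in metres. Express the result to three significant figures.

V = 4Q/(πD²) = 2.872 m/s; V²/2g = 0.4204 m
Re = 1.18×10^6, ε/D = 1.70×10^-4 → f = 0.01413 (Haaland)
Major: h_f = f(L/D)·V²/2g = 0.01413·2469·0.4204 = 14.67 m
Minor: ΣK = 7.52; h_m = ΣK·V²/2g = 3.162 m
Total H_L = 14.67 + 3.162 = 17.83 m

H_L ≈ 17.8 m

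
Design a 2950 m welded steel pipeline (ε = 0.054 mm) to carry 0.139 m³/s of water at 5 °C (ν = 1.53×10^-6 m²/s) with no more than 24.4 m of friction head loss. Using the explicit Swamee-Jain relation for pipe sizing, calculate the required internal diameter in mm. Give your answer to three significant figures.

Swamee-Jain (Type III): D = 0.66·[ε^1.25·(LQ²/(gh_f))^4.75 + ν·Q^9.4·(L/(gh_f))^5.2]^0.04
LQ²/(gh_f) = 0.2381; L/(gh_f) = 12.32
Term 1 = ε^1.25·(…)^4.75 = 5.07×10^-9; Term 2 = ν·Q^9.4·(…)^5.2 = 6.32×10^-9
D = 0.66·(5.07×10^-9 + 6.32×10^-9)^0.04 = 0.3176 m = 318 mm
Check: V = 1.76 m/s, Re = 3.64×10^5, f = 0.01571, h_f = 22.9 m ≈ 24.4 m ✓

D ≈ 318 mm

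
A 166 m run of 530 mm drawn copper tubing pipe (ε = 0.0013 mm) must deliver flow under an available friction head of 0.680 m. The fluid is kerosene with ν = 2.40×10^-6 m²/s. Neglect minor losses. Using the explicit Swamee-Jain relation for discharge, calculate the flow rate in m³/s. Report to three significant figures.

Q ≈ 0.387 m³/s

Swamee-Jain (Type II): Q = -0.965·√(gD⁵h_f/L)·ln[ε/(3.7D) + √(3.17ν²L/(gD³h_f))]
√(gD⁵h_f/L) = √(9.81·0.530⁵·0.680/166) = 0.04099
ε/(3.7D) = 6.63×10^-7; √(3.17ν²L/(gD³h_f)) = 5.52×10^-5
Q = -0.965·0.04099·ln(5.591×10^-5) = 0.3874 m³/s
Check: V = 1.76 m/s, Re = 3.88×10^5, f = 0.01374, h_f = 0.676 m ≈ 0.680 m ✓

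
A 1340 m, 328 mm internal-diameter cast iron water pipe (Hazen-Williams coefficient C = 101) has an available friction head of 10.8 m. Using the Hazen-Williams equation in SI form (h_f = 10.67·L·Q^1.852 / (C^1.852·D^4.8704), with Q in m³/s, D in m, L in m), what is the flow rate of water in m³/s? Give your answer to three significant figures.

Q ≈ 0.111 m³/s

Rearranging: Q = [h_f·C^1.852·D^4.8704 / (10.67·L)]^(1/1.852)
Q = [10.8·101^1.852·0.328^4.8704 / (10.67·1340)]^0.540 = 0.1110 m³/s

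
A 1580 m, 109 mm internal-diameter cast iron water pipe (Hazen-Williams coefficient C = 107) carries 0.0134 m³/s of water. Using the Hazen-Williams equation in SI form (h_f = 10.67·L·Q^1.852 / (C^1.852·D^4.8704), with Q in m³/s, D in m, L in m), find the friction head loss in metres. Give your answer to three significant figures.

h_f ≈ 48.7 m

h_f = 10.67·1580·0.0134^1.852 / (107^1.852·0.109^4.8704) = 48.74 m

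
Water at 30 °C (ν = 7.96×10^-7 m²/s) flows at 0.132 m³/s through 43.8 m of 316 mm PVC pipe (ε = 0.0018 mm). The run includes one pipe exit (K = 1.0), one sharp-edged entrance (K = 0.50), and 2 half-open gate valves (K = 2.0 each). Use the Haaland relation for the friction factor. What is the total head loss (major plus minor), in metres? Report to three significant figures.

V = 4Q/(πD²) = 1.683 m/s; V²/2g = 0.1444 m
Re = 6.68×10^5, ε/D = 5.70×10^-6 → f = 0.01249 (Haaland)
Major: h_f = f(L/D)·V²/2g = 0.01249·138.6·0.1444 = 0.2499 m
Minor: ΣK = 5.50; h_m = ΣK·V²/2g = 0.7941 m
Total H_L = 0.2499 + 0.7941 = 1.044 m

H_L ≈ 1.04 m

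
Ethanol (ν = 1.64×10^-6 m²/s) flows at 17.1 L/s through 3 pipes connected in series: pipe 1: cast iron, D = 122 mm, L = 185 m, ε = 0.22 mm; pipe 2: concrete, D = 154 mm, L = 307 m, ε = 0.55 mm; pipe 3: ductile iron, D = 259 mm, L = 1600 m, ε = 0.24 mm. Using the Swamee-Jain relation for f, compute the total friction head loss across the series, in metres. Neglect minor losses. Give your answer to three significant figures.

Pipe 1: V = 1.463 m/s, Re = 1.09×10^5, ε/D = 0.00180, f = 0.02467, h_1 = f(L/D)V²/2g = 4.080 m
Pipe 2: V = 0.9180 m/s, Re = 8.62×10^4, ε/D = 0.00357, f = 0.02910, h_2 = f(L/D)V²/2g = 2.492 m
Pipe 3: V = 0.3246 m/s, Re = 5.13×10^4, ε/D = 9.27×10^-4, f = 0.02388, h_3 = f(L/D)V²/2g = 0.7922 m
Series → Q common, losses add: H = Σh = 7.365 m

H ≈ 7.36 m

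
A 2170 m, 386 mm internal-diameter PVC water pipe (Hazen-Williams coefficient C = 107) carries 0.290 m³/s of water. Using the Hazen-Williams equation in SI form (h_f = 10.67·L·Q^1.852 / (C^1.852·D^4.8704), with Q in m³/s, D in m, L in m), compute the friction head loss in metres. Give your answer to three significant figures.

h_f = 10.67·2170·0.290^1.852 / (107^1.852·0.386^4.8704) = 42.08 m

h_f ≈ 42.1 m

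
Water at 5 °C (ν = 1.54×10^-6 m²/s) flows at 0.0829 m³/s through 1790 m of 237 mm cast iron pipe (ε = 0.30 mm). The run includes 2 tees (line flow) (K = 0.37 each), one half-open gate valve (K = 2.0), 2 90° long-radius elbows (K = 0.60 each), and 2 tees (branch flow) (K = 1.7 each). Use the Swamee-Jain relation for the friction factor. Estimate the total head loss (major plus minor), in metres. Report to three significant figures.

H_L ≈ 31.0 m

V = 4Q/(πD²) = 1.879 m/s; V²/2g = 0.1800 m
Re = 2.89×10^5, ε/D = 0.00127 → f = 0.02182 (Swamee-Jain)
Major: h_f = f(L/D)·V²/2g = 0.02182·7553·0.1800 = 29.66 m
Minor: ΣK = 7.34; h_m = ΣK·V²/2g = 1.321 m
Total H_L = 29.66 + 1.321 = 30.98 m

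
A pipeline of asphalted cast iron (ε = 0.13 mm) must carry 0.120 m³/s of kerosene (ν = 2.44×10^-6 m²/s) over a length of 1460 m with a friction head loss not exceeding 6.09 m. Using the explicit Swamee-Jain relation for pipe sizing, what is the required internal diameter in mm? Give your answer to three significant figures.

Swamee-Jain (Type III): D = 0.66·[ε^1.25·(LQ²/(gh_f))^4.75 + ν·Q^9.4·(L/(gh_f))^5.2]^0.04
LQ²/(gh_f) = 0.3519; L/(gh_f) = 24.44
Term 1 = ε^1.25·(…)^4.75 = 9.73×10^-8; Term 2 = ν·Q^9.4·(…)^5.2 = 8.91×10^-8
D = 0.66·(9.73×10^-8 + 8.91×10^-8)^0.04 = 0.3551 m = 355 mm
Check: V = 1.21 m/s, Re = 1.76×10^5, f = 0.01844, h_f = 5.67 m ≈ 6.09 m ✓

D ≈ 355 mm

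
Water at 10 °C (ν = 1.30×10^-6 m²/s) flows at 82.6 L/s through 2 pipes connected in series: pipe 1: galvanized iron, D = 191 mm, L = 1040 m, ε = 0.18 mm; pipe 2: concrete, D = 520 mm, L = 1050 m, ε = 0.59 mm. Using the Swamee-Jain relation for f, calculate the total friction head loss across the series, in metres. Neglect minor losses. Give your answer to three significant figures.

Pipe 1: V = 2.883 m/s, Re = 4.24×10^5, ε/D = 9.42×10^-4, f = 0.02021, h_1 = f(L/D)V²/2g = 46.62 m
Pipe 2: V = 0.3889 m/s, Re = 1.56×10^5, ε/D = 0.00113, f = 0.02204, h_2 = f(L/D)V²/2g = 0.3431 m
Series → Q common, losses add: H = Σh = 46.96 m

H ≈ 47.0 m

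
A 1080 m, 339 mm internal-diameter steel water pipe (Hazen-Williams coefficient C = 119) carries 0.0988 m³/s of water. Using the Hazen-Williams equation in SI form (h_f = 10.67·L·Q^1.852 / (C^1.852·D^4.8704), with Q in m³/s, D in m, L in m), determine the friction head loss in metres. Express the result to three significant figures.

h_f ≈ 4.41 m

h_f = 10.67·1080·0.0988^1.852 / (119^1.852·0.339^4.8704) = 4.406 m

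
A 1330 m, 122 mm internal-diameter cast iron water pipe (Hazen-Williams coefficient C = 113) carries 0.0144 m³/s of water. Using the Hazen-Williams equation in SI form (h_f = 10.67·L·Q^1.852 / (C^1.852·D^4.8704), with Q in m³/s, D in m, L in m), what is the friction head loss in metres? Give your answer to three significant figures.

h_f = 10.67·1330·0.0144^1.852 / (113^1.852·0.122^4.8704) = 24.48 m

h_f ≈ 24.5 m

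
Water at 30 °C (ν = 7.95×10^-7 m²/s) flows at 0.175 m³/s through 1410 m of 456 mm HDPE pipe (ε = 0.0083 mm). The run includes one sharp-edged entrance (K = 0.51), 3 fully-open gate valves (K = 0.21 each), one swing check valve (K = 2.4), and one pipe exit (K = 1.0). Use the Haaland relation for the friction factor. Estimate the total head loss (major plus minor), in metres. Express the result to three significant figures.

H_L ≈ 2.59 m

V = 4Q/(πD²) = 1.072 m/s; V²/2g = 0.05852 m
Re = 6.15×10^5, ε/D = 1.82×10^-5 → f = 0.01284 (Haaland)
Major: h_f = f(L/D)·V²/2g = 0.01284·3092·0.05852 = 2.324 m
Minor: ΣK = 4.54; h_m = ΣK·V²/2g = 0.2657 m
Total H_L = 2.324 + 0.2657 = 2.589 m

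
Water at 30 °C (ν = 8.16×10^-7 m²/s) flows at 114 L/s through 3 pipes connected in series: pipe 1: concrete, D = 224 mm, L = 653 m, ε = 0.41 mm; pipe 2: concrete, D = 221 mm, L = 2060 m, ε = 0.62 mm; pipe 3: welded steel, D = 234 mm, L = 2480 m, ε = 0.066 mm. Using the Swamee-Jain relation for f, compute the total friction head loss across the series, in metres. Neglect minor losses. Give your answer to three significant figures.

H ≈ 198 m

Pipe 1: V = 2.893 m/s, Re = 7.94×10^5, ε/D = 0.00183, f = 0.02321, h_1 = f(L/D)V²/2g = 28.86 m
Pipe 2: V = 2.972 m/s, Re = 8.05×10^5, ε/D = 0.00281, f = 0.02594, h_2 = f(L/D)V²/2g = 108.8 m
Pipe 3: V = 2.651 m/s, Re = 7.60×10^5, ε/D = 2.82×10^-4, f = 0.01581, h_3 = f(L/D)V²/2g = 60.00 m
Series → Q common, losses add: H = Σh = 197.7 m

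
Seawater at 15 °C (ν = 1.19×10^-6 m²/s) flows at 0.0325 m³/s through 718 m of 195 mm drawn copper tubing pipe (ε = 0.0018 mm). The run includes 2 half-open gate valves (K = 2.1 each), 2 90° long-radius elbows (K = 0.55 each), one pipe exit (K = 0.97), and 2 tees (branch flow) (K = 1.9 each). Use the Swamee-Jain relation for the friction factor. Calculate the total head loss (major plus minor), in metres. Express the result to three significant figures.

V = 4Q/(πD²) = 1.088 m/s; V²/2g = 0.06036 m
Re = 1.78×10^5, ε/D = 9.23×10^-6 → f = 0.01596 (Swamee-Jain)
Major: h_f = f(L/D)·V²/2g = 0.01596·3682·0.06036 = 3.548 m
Minor: ΣK = 10.1; h_m = ΣK·V²/2g = 0.6078 m
Total H_L = 3.548 + 0.6078 = 4.156 m

H_L ≈ 4.16 m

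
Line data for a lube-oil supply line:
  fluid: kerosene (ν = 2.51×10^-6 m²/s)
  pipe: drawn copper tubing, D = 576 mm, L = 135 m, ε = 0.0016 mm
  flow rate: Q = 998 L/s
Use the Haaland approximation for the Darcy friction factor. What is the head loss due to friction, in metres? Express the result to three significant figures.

V = 4Q/(πD²) = 4·0.998/(π·0.576²) = 3.830 m/s
Re = VD/ν = 3.830·0.576/2.51×10^-6 = 8.79×10^5 → turbulent
ε/D = 0.0016/576 = 2.78×10^-6
Haaland: f = 0.01188
h_f = f(L/D)V²/(2g) = 0.01188·(135/0.576)·3.830²/(2·9.81) = 2.082 m

h_f ≈ 2.08 m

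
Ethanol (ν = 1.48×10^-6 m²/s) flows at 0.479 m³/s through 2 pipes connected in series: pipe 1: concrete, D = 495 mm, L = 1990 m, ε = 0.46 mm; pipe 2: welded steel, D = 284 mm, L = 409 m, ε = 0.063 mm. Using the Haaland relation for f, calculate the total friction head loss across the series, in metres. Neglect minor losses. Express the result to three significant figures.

Pipe 1: V = 2.489 m/s, Re = 8.32×10^5, ε/D = 9.29×10^-4, f = 0.01966, h_1 = f(L/D)V²/2g = 24.96 m
Pipe 2: V = 7.562 m/s, Re = 1.45×10^6, ε/D = 2.22×10^-4, f = 0.01461, h_2 = f(L/D)V²/2g = 61.31 m
Series → Q common, losses add: H = Σh = 86.28 m

H ≈ 86.3 m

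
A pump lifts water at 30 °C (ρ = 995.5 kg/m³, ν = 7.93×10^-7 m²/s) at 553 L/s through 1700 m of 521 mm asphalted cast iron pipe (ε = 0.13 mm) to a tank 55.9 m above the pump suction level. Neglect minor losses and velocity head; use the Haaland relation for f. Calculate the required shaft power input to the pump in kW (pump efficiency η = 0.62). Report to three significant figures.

P_shaft ≈ 632 kW

V = 4Q/(πD²) = 2.594 m/s; Re = 1.70×10^6; ε/D = 2.50×10^-4; f = 0.01484
h_f = f(L/D)V²/2g = 16.60 m
Total head H = z + h_f = 55.9 + 16.60 = 72.50 m
P_hyd = ρgQH = 995.5·9.81·0.553·72.50 = 391.6 kW
P_shaft = P_hyd/η = 391.6/0.62 = 631.5 kW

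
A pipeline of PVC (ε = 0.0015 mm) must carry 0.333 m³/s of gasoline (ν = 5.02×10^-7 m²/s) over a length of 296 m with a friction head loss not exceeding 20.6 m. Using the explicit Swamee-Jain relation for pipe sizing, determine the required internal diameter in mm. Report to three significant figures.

D ≈ 265 mm

Swamee-Jain (Type III): D = 0.66·[ε^1.25·(LQ²/(gh_f))^4.75 + ν·Q^9.4·(L/(gh_f))^5.2]^0.04
LQ²/(gh_f) = 0.1624; L/(gh_f) = 1.465
Term 1 = ε^1.25·(…)^4.75 = 9.35×10^-12; Term 2 = ν·Q^9.4·(…)^5.2 = 1.18×10^-10
D = 0.66·(9.35×10^-12 + 1.18×10^-10)^0.04 = 0.2653 m = 265 mm
Check: V = 6.02 m/s, Re = 3.18×10^6, f = 0.009927, h_f = 20.5 m ≈ 20.6 m ✓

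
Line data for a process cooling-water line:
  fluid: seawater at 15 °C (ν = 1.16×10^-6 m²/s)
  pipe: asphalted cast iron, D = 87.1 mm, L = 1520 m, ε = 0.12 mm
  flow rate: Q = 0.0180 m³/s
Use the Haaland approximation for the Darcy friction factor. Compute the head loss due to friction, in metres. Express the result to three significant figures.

V = 4Q/(πD²) = 4·0.0180/(π·0.0871²) = 3.021 m/s
Re = VD/ν = 3.021·0.0871/1.16×10^-6 = 2.27×10^5 → turbulent
ε/D = 0.12/87.1 = 0.00138
Haaland: f = 0.02220
h_f = f(L/D)V²/(2g) = 0.02220·(1520/0.0871)·3.021²/(2·9.81) = 180.2 m

h_f ≈ 180 m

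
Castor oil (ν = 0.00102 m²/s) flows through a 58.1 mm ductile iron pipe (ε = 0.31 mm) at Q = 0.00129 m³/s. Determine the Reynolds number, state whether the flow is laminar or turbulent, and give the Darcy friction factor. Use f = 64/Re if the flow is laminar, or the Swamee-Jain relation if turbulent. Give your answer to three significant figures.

Re ≈ 27.7; laminar; f = 64/Re ≈ 2.31

V = 4Q/(πD²) = 0.4866 m/s
Re = VD/ν = 0.4866·0.0581/0.00102 = 27.7
Re < 2300 → laminar → f = 64/Re = 2.309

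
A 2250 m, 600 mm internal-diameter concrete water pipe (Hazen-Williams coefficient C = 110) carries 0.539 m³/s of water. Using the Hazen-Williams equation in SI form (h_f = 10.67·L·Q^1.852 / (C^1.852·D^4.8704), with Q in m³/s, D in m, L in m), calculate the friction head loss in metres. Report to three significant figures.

h_f ≈ 15.2 m

h_f = 10.67·2250·0.539^1.852 / (110^1.852·0.600^4.8704) = 15.24 m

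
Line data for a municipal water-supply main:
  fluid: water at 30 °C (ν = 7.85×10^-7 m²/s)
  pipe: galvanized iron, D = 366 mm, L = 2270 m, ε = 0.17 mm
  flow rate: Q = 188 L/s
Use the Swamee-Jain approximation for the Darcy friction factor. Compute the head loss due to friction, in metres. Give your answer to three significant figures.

V = 4Q/(πD²) = 4·0.188/(π·0.366²) = 1.787 m/s
Re = VD/ν = 1.787·0.366/7.85×10^-7 = 8.33×10^5 → turbulent
ε/D = 0.17/366 = 4.64×10^-4
Swamee-Jain: f = 0.01716
h_f = f(L/D)V²/(2g) = 0.01716·(2270/0.366)·1.787²/(2·9.81) = 17.32 m

h_f ≈ 17.3 m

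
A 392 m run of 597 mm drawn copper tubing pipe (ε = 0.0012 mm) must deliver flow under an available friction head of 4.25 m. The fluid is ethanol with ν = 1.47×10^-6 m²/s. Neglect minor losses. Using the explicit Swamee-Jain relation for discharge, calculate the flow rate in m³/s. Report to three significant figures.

Q ≈ 0.947 m³/s

Swamee-Jain (Type II): Q = -0.965·√(gD⁵h_f/L)·ln[ε/(3.7D) + √(3.17ν²L/(gD³h_f))]
√(gD⁵h_f/L) = √(9.81·0.597⁵·4.25/392) = 0.08981
ε/(3.7D) = 5.43×10^-7; √(3.17ν²L/(gD³h_f)) = 1.74×10^-5
Q = -0.965·0.08981·ln(1.794×10^-5) = 0.9471 m³/s
Check: V = 3.38 m/s, Re = 1.37×10^6, f = 0.01107, h_f = 4.24 m ≈ 4.25 m ✓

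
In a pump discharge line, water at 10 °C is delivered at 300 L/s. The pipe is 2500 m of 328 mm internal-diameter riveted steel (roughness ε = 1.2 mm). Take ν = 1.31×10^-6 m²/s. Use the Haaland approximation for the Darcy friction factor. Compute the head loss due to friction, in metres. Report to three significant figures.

V = 4Q/(πD²) = 4·0.300/(π·0.328²) = 3.550 m/s
Re = VD/ν = 3.550·0.328/1.31×10^-6 = 8.89×10^5 → turbulent
ε/D = 1.2/328 = 0.00366
Haaland: f = 0.02786
h_f = f(L/D)V²/(2g) = 0.02786·(2500/0.328)·3.550²/(2·9.81) = 136.4 m

h_f ≈ 136 m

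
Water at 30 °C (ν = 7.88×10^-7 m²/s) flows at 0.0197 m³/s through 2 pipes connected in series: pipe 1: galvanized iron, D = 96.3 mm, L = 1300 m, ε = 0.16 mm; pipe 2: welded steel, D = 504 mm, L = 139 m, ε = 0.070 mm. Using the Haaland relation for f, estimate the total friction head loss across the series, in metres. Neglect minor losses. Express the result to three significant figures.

H ≈ 115 m

Pipe 1: V = 2.705 m/s, Re = 3.31×10^5, ε/D = 0.00166, f = 0.02290, h_1 = f(L/D)V²/2g = 115.3 m
Pipe 2: V = 0.09875 m/s, Re = 6.32×10^4, ε/D = 1.39×10^-4, f = 0.02013, h_2 = f(L/D)V²/2g = 0.002759 m
Series → Q common, losses add: H = Σh = 115.3 m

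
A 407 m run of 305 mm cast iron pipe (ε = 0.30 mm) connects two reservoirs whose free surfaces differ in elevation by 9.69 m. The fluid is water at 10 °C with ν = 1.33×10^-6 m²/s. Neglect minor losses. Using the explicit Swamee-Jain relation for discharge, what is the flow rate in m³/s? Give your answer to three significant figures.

Q ≈ 0.195 m³/s

Swamee-Jain (Type II): Q = -0.965·√(gD⁵h_f/L)·ln[ε/(3.7D) + √(3.17ν²L/(gD³h_f))]
√(gD⁵h_f/L) = √(9.81·0.305⁵·9.69/407) = 0.02483
ε/(3.7D) = 2.66×10^-4; √(3.17ν²L/(gD³h_f)) = 2.91×10^-5
Q = -0.965·0.02483·ln(2.949×10^-4) = 0.1948 m³/s
Check: V = 2.67 m/s, Re = 6.11×10^5, f = 0.02017, h_f = 9.75 m ≈ 9.69 m ✓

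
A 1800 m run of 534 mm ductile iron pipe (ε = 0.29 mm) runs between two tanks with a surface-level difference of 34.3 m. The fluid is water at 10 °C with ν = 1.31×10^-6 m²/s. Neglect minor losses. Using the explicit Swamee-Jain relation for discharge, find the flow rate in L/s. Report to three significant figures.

Swamee-Jain (Type II): Q = -0.965·√(gD⁵h_f/L)·ln[ε/(3.7D) + √(3.17ν²L/(gD³h_f))]
√(gD⁵h_f/L) = √(9.81·0.534⁵·34.3/1800) = 0.09009
ε/(3.7D) = 1.47×10^-4; √(3.17ν²L/(gD³h_f)) = 1.38×10^-5
Q = -0.965·0.09009·ln(1.606×10^-4) = 0.7596 m³/s
Check: V = 3.39 m/s, Re = 1.38×10^6, f = 0.01745, h_f = 34.5 m ≈ 34.3 m ✓

Q ≈ 760 L/s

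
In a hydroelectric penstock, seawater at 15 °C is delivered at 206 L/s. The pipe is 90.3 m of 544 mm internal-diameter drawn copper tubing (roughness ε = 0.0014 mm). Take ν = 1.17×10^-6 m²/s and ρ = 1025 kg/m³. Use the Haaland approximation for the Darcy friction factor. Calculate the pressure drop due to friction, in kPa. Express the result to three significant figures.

Δp ≈ 0.906 kPa

V = 4Q/(πD²) = 4·0.206/(π·0.544²) = 0.8863 m/s
Re = VD/ν = 0.8863·0.544/1.17×10^-6 = 4.12×10^5 → turbulent
ε/D = 0.0014/544 = 2.57×10^-6
Haaland: f = 0.01355
h_f = f(L/D)V²/(2g) = 0.01355·(90.3/0.544)·0.8863²/(2·9.81) = 0.09006 m
Δp = ρg·h_f = 1025·9.81·0.09006 = 0.9056 kPa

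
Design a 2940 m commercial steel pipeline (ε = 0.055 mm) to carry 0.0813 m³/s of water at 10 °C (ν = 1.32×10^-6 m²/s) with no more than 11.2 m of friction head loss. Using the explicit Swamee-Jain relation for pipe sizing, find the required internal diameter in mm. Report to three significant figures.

Swamee-Jain (Type III): D = 0.66·[ε^1.25·(LQ²/(gh_f))^4.75 + ν·Q^9.4·(L/(gh_f))^5.2]^0.04
LQ²/(gh_f) = 0.1769; L/(gh_f) = 26.76
Term 1 = ε^1.25·(…)^4.75 = 1.26×10^-9; Term 2 = ν·Q^9.4·(…)^5.2 = 1.99×10^-9
D = 0.66·(1.26×10^-9 + 1.99×10^-9)^0.04 = 0.3020 m = 302 mm
Check: V = 1.13 m/s, Re = 2.60×10^5, f = 0.01644, h_f = 10.5 m ≈ 11.2 m ✓

D ≈ 302 mm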